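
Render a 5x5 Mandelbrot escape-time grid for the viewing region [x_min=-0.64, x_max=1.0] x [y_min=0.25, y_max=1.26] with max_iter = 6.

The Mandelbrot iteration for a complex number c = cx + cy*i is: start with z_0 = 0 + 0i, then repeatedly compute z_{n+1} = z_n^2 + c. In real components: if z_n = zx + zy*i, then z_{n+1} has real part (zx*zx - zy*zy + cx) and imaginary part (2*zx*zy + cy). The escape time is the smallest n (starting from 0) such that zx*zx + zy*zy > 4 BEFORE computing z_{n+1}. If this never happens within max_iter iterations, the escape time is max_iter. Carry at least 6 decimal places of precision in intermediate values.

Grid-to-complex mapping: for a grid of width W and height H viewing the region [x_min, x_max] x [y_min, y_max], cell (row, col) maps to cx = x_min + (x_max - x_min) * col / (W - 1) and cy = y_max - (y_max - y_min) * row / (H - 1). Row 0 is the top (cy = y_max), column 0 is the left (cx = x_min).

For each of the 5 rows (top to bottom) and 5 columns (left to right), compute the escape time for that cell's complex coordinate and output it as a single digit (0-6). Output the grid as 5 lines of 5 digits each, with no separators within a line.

(row=0, col=0): c = -0.6400 + 1.2600i → escape time 3
(row=0, col=1): c = -0.2300 + 1.2600i → escape time 3
(row=0, col=2): c = 0.1800 + 1.2600i → escape time 2
(row=0, col=3): c = 0.5900 + 1.2600i → escape time 2
(row=0, col=4): c = 1.0000 + 1.2600i → escape time 2
(row=1, col=0): c = -0.6400 + 1.0075i → escape time 4
(row=1, col=1): c = -0.2300 + 1.0075i → escape time 6
(row=1, col=2): c = 0.1800 + 1.0075i → escape time 4
(row=1, col=3): c = 0.5900 + 1.0075i → escape time 2
(row=1, col=4): c = 1.0000 + 1.0075i → escape time 2
(row=2, col=0): c = -0.6400 + 0.7550i → escape time 5
(row=2, col=1): c = -0.2300 + 0.7550i → escape time 6
(row=2, col=2): c = 0.1800 + 0.7550i → escape time 6
(row=2, col=3): c = 0.5900 + 0.7550i → escape time 3
(row=2, col=4): c = 1.0000 + 0.7550i → escape time 2
(row=3, col=0): c = -0.6400 + 0.5025i → escape time 6
(row=3, col=1): c = -0.2300 + 0.5025i → escape time 6
(row=3, col=2): c = 0.1800 + 0.5025i → escape time 6
(row=3, col=3): c = 0.5900 + 0.5025i → escape time 3
(row=3, col=4): c = 1.0000 + 0.5025i → escape time 2
(row=4, col=0): c = -0.6400 + 0.2500i → escape time 6
(row=4, col=1): c = -0.2300 + 0.2500i → escape time 6
(row=4, col=2): c = 0.1800 + 0.2500i → escape time 6
(row=4, col=3): c = 0.5900 + 0.2500i → escape time 4
(row=4, col=4): c = 1.0000 + 0.2500i → escape time 2

Answer: 33222
46422
56632
66632
66642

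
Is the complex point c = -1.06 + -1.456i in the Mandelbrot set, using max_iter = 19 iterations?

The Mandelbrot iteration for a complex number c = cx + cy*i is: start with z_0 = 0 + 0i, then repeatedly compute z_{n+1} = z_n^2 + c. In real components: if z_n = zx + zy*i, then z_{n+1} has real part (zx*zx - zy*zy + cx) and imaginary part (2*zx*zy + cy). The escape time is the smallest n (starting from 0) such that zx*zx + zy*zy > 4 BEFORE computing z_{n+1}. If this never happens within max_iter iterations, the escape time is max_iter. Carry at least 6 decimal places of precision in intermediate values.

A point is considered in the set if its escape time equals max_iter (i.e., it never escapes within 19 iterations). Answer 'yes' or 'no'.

z_0 = 0 + 0i, c = -1.0600 + -1.4560i
Iter 1: z = -1.0600 + -1.4560i, |z|^2 = 3.2435
Iter 2: z = -2.0563 + 1.6307i, |z|^2 = 6.8878
Escaped at iteration 2

Answer: no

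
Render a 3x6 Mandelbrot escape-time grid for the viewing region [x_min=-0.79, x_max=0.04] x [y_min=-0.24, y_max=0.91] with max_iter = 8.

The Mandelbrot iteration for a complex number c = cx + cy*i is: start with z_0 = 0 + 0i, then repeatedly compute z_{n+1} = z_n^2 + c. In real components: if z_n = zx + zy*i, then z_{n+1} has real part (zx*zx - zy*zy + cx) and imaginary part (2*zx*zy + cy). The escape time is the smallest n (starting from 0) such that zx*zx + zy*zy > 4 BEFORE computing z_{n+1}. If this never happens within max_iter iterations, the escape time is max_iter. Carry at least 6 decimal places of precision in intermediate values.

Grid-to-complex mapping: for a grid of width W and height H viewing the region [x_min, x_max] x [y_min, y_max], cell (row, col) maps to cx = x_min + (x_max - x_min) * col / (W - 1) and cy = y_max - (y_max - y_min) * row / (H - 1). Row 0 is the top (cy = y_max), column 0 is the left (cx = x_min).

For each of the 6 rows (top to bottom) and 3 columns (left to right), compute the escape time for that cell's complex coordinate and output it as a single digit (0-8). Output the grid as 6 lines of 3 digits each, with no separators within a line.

Answer: 456
588
788
888
888
888

Derivation:
(row=0, col=0): c = -0.7900 + 0.9100i → escape time 4
(row=0, col=1): c = -0.3750 + 0.9100i → escape time 5
(row=0, col=2): c = 0.0400 + 0.9100i → escape time 6
(row=1, col=0): c = -0.7900 + 0.6800i → escape time 5
(row=1, col=1): c = -0.3750 + 0.6800i → escape time 8
(row=1, col=2): c = 0.0400 + 0.6800i → escape time 8
(row=2, col=0): c = -0.7900 + 0.4500i → escape time 7
(row=2, col=1): c = -0.3750 + 0.4500i → escape time 8
(row=2, col=2): c = 0.0400 + 0.4500i → escape time 8
(row=3, col=0): c = -0.7900 + 0.2200i → escape time 8
(row=3, col=1): c = -0.3750 + 0.2200i → escape time 8
(row=3, col=2): c = 0.0400 + 0.2200i → escape time 8
(row=4, col=0): c = -0.7900 + -0.0100i → escape time 8
(row=4, col=1): c = -0.3750 + -0.0100i → escape time 8
(row=4, col=2): c = 0.0400 + -0.0100i → escape time 8
(row=5, col=0): c = -0.7900 + -0.2400i → escape time 8
(row=5, col=1): c = -0.3750 + -0.2400i → escape time 8
(row=5, col=2): c = 0.0400 + -0.2400i → escape time 8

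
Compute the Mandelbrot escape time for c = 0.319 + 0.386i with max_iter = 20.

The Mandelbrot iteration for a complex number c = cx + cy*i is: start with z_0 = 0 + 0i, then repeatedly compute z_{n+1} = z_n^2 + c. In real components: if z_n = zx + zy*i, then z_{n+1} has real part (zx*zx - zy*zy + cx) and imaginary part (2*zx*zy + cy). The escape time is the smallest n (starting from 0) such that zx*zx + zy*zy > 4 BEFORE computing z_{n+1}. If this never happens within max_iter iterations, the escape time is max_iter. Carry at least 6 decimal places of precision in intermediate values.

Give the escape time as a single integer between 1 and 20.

Answer: 20

Derivation:
z_0 = 0 + 0i, c = 0.3190 + 0.3860i
Iter 1: z = 0.3190 + 0.3860i, |z|^2 = 0.2508
Iter 2: z = 0.2718 + 0.6323i, |z|^2 = 0.4736
Iter 3: z = -0.0069 + 0.7297i, |z|^2 = 0.5324
Iter 4: z = -0.2134 + 0.3759i, |z|^2 = 0.1868
Iter 5: z = 0.2232 + 0.2256i, |z|^2 = 0.1007
Iter 6: z = 0.3179 + 0.4867i, |z|^2 = 0.3380
Iter 7: z = 0.1832 + 0.6955i, |z|^2 = 0.5172
Iter 8: z = -0.1311 + 0.6408i, |z|^2 = 0.4278
Iter 9: z = -0.0744 + 0.2179i, |z|^2 = 0.0530
Iter 10: z = 0.2770 + 0.3535i, |z|^2 = 0.2017
Iter 11: z = 0.2708 + 0.5819i, |z|^2 = 0.4119
Iter 12: z = 0.0537 + 0.7011i, |z|^2 = 0.4944
Iter 13: z = -0.1697 + 0.4613i, |z|^2 = 0.2416
Iter 14: z = 0.1350 + 0.2295i, |z|^2 = 0.0709
Iter 15: z = 0.2846 + 0.4479i, |z|^2 = 0.2816
Iter 16: z = 0.1993 + 0.6409i, |z|^2 = 0.4505
Iter 17: z = -0.0521 + 0.6415i, |z|^2 = 0.4142
Iter 18: z = -0.0898 + 0.3192i, |z|^2 = 0.1099
Iter 19: z = 0.2252 + 0.3287i, |z|^2 = 0.1587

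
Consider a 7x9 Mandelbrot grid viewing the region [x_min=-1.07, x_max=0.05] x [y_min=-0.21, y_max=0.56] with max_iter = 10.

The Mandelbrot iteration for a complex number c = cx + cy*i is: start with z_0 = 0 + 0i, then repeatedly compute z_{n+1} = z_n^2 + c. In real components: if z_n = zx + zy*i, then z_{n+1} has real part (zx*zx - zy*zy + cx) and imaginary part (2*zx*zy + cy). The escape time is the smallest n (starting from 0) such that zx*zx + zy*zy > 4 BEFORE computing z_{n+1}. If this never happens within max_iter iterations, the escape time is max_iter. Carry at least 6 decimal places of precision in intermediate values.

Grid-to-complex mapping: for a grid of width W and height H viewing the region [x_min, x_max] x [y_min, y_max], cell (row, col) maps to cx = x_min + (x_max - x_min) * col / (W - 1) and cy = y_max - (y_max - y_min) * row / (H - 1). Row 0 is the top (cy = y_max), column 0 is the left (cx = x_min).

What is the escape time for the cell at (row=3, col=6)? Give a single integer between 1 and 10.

Answer: 10

Derivation:
z_0 = 0 + 0i, c = 0.0500 + 0.2713i
Iter 1: z = 0.0500 + 0.2713i, |z|^2 = 0.0761
Iter 2: z = -0.0211 + 0.2984i, |z|^2 = 0.0895
Iter 3: z = -0.0386 + 0.2587i, |z|^2 = 0.0684
Iter 4: z = -0.0154 + 0.2513i, |z|^2 = 0.0634
Iter 5: z = -0.0129 + 0.2635i, |z|^2 = 0.0696
Iter 6: z = -0.0193 + 0.2644i, |z|^2 = 0.0703
Iter 7: z = -0.0196 + 0.2611i, |z|^2 = 0.0685
Iter 8: z = -0.0178 + 0.2610i, |z|^2 = 0.0685
Iter 9: z = -0.0178 + 0.2620i, |z|^2 = 0.0689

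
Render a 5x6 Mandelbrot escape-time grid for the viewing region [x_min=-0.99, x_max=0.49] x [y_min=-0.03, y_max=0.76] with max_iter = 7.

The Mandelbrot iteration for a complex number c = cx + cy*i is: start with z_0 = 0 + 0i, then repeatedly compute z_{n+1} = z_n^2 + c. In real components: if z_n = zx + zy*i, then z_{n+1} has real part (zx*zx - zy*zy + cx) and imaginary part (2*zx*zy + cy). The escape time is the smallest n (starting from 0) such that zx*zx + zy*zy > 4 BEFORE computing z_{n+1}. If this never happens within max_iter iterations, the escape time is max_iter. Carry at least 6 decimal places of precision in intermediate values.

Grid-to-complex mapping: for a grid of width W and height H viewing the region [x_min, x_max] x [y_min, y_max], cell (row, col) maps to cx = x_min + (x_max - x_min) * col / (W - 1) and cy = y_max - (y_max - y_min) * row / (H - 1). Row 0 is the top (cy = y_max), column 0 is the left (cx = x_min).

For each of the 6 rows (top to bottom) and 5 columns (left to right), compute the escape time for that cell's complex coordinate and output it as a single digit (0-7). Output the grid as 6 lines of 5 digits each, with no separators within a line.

(row=0, col=0): c = -0.9900 + 0.7600i → escape time 3
(row=0, col=1): c = -0.6200 + 0.7600i → escape time 5
(row=0, col=2): c = -0.2500 + 0.7600i → escape time 7
(row=0, col=3): c = 0.1200 + 0.7600i → escape time 6
(row=0, col=4): c = 0.4900 + 0.7600i → escape time 3
(row=1, col=0): c = -0.9900 + 0.6020i → escape time 5
(row=1, col=1): c = -0.6200 + 0.6020i → escape time 7
(row=1, col=2): c = -0.2500 + 0.6020i → escape time 7
(row=1, col=3): c = 0.1200 + 0.6020i → escape time 7
(row=1, col=4): c = 0.4900 + 0.6020i → escape time 4
(row=2, col=0): c = -0.9900 + 0.4440i → escape time 5
(row=2, col=1): c = -0.6200 + 0.4440i → escape time 7
(row=2, col=2): c = -0.2500 + 0.4440i → escape time 7
(row=2, col=3): c = 0.1200 + 0.4440i → escape time 7
(row=2, col=4): c = 0.4900 + 0.4440i → escape time 5
(row=3, col=0): c = -0.9900 + 0.2860i → escape time 7
(row=3, col=1): c = -0.6200 + 0.2860i → escape time 7
(row=3, col=2): c = -0.2500 + 0.2860i → escape time 7
(row=3, col=3): c = 0.1200 + 0.2860i → escape time 7
(row=3, col=4): c = 0.4900 + 0.2860i → escape time 6
(row=4, col=0): c = -0.9900 + 0.1280i → escape time 7
(row=4, col=1): c = -0.6200 + 0.1280i → escape time 7
(row=4, col=2): c = -0.2500 + 0.1280i → escape time 7
(row=4, col=3): c = 0.1200 + 0.1280i → escape time 7
(row=4, col=4): c = 0.4900 + 0.1280i → escape time 5
(row=5, col=0): c = -0.9900 + -0.0300i → escape time 7
(row=5, col=1): c = -0.6200 + -0.0300i → escape time 7
(row=5, col=2): c = -0.2500 + -0.0300i → escape time 7
(row=5, col=3): c = 0.1200 + -0.0300i → escape time 7
(row=5, col=4): c = 0.4900 + -0.0300i → escape time 5

Answer: 35763
57774
57775
77776
77775
77775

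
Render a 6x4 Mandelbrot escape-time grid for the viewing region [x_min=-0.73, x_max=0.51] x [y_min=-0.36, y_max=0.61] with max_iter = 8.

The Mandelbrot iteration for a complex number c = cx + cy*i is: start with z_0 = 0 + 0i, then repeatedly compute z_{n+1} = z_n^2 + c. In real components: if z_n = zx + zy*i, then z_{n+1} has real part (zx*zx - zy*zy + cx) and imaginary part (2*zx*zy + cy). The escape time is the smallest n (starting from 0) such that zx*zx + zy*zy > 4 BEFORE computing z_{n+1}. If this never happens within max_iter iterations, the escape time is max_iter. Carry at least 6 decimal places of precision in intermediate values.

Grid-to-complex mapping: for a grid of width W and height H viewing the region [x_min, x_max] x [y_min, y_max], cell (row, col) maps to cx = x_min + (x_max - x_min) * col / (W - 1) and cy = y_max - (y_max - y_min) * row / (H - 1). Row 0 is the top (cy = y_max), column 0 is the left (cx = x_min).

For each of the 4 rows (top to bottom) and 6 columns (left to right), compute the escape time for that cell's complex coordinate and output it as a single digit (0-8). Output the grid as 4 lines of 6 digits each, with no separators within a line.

(row=0, col=0): c = -0.7300 + 0.6100i → escape time 6
(row=0, col=1): c = -0.4820 + 0.6100i → escape time 8
(row=0, col=2): c = -0.2340 + 0.6100i → escape time 8
(row=0, col=3): c = 0.0140 + 0.6100i → escape time 8
(row=0, col=4): c = 0.2620 + 0.6100i → escape time 8
(row=0, col=5): c = 0.5100 + 0.6100i → escape time 4
(row=1, col=0): c = -0.7300 + 0.2867i → escape time 8
(row=1, col=1): c = -0.4820 + 0.2867i → escape time 8
(row=1, col=2): c = -0.2340 + 0.2867i → escape time 8
(row=1, col=3): c = 0.0140 + 0.2867i → escape time 8
(row=1, col=4): c = 0.2620 + 0.2867i → escape time 8
(row=1, col=5): c = 0.5100 + 0.2867i → escape time 5
(row=2, col=0): c = -0.7300 + -0.0367i → escape time 8
(row=2, col=1): c = -0.4820 + -0.0367i → escape time 8
(row=2, col=2): c = -0.2340 + -0.0367i → escape time 8
(row=2, col=3): c = 0.0140 + -0.0367i → escape time 8
(row=2, col=4): c = 0.2620 + -0.0367i → escape time 8
(row=2, col=5): c = 0.5100 + -0.0367i → escape time 5
(row=3, col=0): c = -0.7300 + -0.3600i → escape time 8
(row=3, col=1): c = -0.4820 + -0.3600i → escape time 8
(row=3, col=2): c = -0.2340 + -0.3600i → escape time 8
(row=3, col=3): c = 0.0140 + -0.3600i → escape time 8
(row=3, col=4): c = 0.2620 + -0.3600i → escape time 8
(row=3, col=5): c = 0.5100 + -0.3600i → escape time 5

Answer: 688884
888885
888885
888885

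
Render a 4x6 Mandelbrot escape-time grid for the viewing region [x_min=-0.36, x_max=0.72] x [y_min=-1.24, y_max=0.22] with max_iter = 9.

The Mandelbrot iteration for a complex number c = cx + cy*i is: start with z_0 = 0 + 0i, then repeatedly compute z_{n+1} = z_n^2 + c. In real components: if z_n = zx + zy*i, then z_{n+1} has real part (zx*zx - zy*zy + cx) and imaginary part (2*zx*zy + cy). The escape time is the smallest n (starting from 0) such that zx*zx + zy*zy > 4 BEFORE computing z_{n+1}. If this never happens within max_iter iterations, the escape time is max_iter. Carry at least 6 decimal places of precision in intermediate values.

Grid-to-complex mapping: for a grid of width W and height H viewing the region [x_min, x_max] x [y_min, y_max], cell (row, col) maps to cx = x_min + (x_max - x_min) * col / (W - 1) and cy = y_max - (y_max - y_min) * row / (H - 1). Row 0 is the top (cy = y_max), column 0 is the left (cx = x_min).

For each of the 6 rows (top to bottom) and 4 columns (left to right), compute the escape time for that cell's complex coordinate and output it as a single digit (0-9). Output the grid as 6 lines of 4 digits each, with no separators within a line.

(row=0, col=0): c = -0.3600 + 0.2200i → escape time 9
(row=0, col=1): c = 0.0000 + 0.2200i → escape time 9
(row=0, col=2): c = 0.3600 + 0.2200i → escape time 9
(row=0, col=3): c = 0.7200 + 0.2200i → escape time 3
(row=1, col=0): c = -0.3600 + -0.0720i → escape time 9
(row=1, col=1): c = 0.0000 + -0.0720i → escape time 9
(row=1, col=2): c = 0.3600 + -0.0720i → escape time 9
(row=1, col=3): c = 0.7200 + -0.0720i → escape time 3
(row=2, col=0): c = -0.3600 + -0.3640i → escape time 9
(row=2, col=1): c = 0.0000 + -0.3640i → escape time 9
(row=2, col=2): c = 0.3600 + -0.3640i → escape time 9
(row=2, col=3): c = 0.7200 + -0.3640i → escape time 3
(row=3, col=0): c = -0.3600 + -0.6560i → escape time 9
(row=3, col=1): c = 0.0000 + -0.6560i → escape time 9
(row=3, col=2): c = 0.3600 + -0.6560i → escape time 9
(row=3, col=3): c = 0.7200 + -0.6560i → escape time 3
(row=4, col=0): c = -0.3600 + -0.9480i → escape time 5
(row=4, col=1): c = 0.0000 + -0.9480i → escape time 7
(row=4, col=2): c = 0.3600 + -0.9480i → escape time 3
(row=4, col=3): c = 0.7200 + -0.9480i → escape time 2
(row=5, col=0): c = -0.3600 + -1.2400i → escape time 3
(row=5, col=1): c = 0.0000 + -1.2400i → escape time 3
(row=5, col=2): c = 0.3600 + -1.2400i → escape time 2
(row=5, col=3): c = 0.7200 + -1.2400i → escape time 2

Answer: 9993
9993
9993
9993
5732
3322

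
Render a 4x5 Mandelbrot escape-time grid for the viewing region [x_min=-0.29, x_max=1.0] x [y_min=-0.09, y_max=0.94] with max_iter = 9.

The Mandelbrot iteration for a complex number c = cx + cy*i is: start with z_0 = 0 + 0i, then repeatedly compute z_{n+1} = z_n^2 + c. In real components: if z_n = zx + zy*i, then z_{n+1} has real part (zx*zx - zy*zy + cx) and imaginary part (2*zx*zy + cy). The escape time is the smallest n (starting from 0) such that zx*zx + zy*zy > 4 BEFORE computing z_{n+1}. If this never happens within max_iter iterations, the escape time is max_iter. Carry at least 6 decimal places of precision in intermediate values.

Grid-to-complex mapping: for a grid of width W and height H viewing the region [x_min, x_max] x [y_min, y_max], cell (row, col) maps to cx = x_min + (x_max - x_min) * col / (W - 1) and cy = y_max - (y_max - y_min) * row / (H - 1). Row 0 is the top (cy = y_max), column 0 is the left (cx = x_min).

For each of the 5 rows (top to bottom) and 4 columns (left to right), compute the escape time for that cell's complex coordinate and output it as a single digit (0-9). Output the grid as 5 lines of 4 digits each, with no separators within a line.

(row=0, col=0): c = -0.2900 + 0.9400i → escape time 6
(row=0, col=1): c = 0.1400 + 0.9400i → escape time 4
(row=0, col=2): c = 0.5700 + 0.9400i → escape time 2
(row=0, col=3): c = 1.0000 + 0.9400i → escape time 2
(row=1, col=0): c = -0.2900 + 0.6825i → escape time 9
(row=1, col=1): c = 0.1400 + 0.6825i → escape time 9
(row=1, col=2): c = 0.5700 + 0.6825i → escape time 3
(row=1, col=3): c = 1.0000 + 0.6825i → escape time 2
(row=2, col=0): c = -0.2900 + 0.4250i → escape time 9
(row=2, col=1): c = 0.1400 + 0.4250i → escape time 9
(row=2, col=2): c = 0.5700 + 0.4250i → escape time 4
(row=2, col=3): c = 1.0000 + 0.4250i → escape time 2
(row=3, col=0): c = -0.2900 + 0.1675i → escape time 9
(row=3, col=1): c = 0.1400 + 0.1675i → escape time 9
(row=3, col=2): c = 0.5700 + 0.1675i → escape time 4
(row=3, col=3): c = 1.0000 + 0.1675i → escape time 2
(row=4, col=0): c = -0.2900 + -0.0900i → escape time 9
(row=4, col=1): c = 0.1400 + -0.0900i → escape time 9
(row=4, col=2): c = 0.5700 + -0.0900i → escape time 4
(row=4, col=3): c = 1.0000 + -0.0900i → escape time 2

Answer: 6422
9932
9942
9942
9942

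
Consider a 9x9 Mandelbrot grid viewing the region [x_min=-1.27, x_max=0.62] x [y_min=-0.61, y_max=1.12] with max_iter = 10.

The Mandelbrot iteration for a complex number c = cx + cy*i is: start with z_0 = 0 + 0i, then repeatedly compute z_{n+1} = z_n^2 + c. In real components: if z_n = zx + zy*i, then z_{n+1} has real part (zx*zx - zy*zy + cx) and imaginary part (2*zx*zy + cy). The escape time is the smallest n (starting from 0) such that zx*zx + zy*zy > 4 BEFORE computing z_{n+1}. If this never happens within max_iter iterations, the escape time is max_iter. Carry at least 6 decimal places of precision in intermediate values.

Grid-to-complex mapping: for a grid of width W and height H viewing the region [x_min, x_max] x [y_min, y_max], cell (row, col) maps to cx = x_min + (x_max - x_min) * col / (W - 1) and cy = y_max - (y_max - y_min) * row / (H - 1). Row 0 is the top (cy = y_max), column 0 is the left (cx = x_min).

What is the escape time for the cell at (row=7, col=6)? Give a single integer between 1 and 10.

z_0 = 0 + 0i, c = 0.1475 + -0.3937i
Iter 1: z = 0.1475 + -0.3937i, |z|^2 = 0.1768
Iter 2: z = 0.0142 + -0.5099i, |z|^2 = 0.2602
Iter 3: z = -0.1123 + -0.4082i, |z|^2 = 0.1793
Iter 4: z = -0.0066 + -0.3021i, |z|^2 = 0.0913
Iter 5: z = 0.0563 + -0.3898i, |z|^2 = 0.1551
Iter 6: z = -0.0013 + -0.4376i, |z|^2 = 0.1915
Iter 7: z = -0.0440 + -0.3926i, |z|^2 = 0.1561
Iter 8: z = -0.0047 + -0.3592i, |z|^2 = 0.1290
Iter 9: z = 0.0185 + -0.3904i, |z|^2 = 0.1527

Answer: 10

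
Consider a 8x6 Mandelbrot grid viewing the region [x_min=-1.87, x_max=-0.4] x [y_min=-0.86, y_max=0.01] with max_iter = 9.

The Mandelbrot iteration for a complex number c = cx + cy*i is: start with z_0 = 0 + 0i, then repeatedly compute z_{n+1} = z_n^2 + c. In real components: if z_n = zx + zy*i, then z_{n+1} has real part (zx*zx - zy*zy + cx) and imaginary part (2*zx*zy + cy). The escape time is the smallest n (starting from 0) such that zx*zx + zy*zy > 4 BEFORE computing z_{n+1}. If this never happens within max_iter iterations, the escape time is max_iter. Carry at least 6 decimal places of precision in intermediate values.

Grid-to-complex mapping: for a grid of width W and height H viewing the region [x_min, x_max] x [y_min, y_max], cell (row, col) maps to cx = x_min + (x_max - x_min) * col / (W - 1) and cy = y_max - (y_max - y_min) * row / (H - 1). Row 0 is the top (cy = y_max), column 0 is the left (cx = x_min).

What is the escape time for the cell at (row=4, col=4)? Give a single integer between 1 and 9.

Answer: 4

Derivation:
z_0 = 0 + 0i, c = -1.0300 + -0.6860i
Iter 1: z = -1.0300 + -0.6860i, |z|^2 = 1.5315
Iter 2: z = -0.4397 + 0.7272i, |z|^2 = 0.7221
Iter 3: z = -1.3654 + -1.3255i, |z|^2 = 3.6212
Iter 4: z = -0.9224 + 2.9336i, |z|^2 = 9.4571
Escaped at iteration 4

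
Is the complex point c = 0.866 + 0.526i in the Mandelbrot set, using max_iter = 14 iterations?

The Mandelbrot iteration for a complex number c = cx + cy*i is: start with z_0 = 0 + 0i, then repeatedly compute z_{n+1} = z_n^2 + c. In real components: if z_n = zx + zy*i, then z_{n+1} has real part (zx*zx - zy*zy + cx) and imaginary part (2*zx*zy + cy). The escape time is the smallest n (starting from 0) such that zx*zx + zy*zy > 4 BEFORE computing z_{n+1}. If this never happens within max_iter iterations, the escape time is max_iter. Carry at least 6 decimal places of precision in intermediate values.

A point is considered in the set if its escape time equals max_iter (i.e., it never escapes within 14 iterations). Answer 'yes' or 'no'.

z_0 = 0 + 0i, c = 0.8660 + 0.5260i
Iter 1: z = 0.8660 + 0.5260i, |z|^2 = 1.0266
Iter 2: z = 1.3393 + 1.4370i, |z|^2 = 3.8587
Iter 3: z = 0.5946 + 4.3752i, |z|^2 = 19.4957
Escaped at iteration 3

Answer: no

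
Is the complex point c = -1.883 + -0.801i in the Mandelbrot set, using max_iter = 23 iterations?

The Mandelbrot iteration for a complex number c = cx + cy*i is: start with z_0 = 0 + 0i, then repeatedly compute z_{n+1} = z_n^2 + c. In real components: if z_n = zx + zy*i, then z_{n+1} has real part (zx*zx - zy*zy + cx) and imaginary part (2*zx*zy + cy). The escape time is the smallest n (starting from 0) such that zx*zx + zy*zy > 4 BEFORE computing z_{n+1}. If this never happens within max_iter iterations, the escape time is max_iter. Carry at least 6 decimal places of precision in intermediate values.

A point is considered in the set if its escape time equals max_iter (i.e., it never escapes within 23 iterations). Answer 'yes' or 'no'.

z_0 = 0 + 0i, c = -1.8830 + -0.8010i
Iter 1: z = -1.8830 + -0.8010i, |z|^2 = 4.1873
Escaped at iteration 1

Answer: no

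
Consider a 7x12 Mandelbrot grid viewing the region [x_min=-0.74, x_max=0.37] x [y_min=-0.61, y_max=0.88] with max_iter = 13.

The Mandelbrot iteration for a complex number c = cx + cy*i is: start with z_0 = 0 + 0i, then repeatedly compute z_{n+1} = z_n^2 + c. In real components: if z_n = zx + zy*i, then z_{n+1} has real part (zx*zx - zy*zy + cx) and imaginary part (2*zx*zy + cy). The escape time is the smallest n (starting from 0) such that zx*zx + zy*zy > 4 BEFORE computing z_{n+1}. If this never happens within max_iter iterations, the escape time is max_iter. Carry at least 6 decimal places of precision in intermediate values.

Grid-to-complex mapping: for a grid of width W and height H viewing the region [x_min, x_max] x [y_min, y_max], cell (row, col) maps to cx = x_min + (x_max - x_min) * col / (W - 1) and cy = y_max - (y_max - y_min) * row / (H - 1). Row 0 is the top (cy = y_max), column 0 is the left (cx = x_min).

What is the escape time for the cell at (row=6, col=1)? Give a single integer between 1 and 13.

z_0 = 0 + 0i, c = -0.5550 + 0.0673i
Iter 1: z = -0.5550 + 0.0673i, |z|^2 = 0.3126
Iter 2: z = -0.2515 + -0.0074i, |z|^2 = 0.0633
Iter 3: z = -0.4918 + 0.0710i, |z|^2 = 0.2469
Iter 4: z = -0.3182 + -0.0026i, |z|^2 = 0.1012
Iter 5: z = -0.4538 + 0.0689i, |z|^2 = 0.2107
Iter 6: z = -0.3538 + 0.0047i, |z|^2 = 0.1252
Iter 7: z = -0.4298 + 0.0639i, |z|^2 = 0.1888
Iter 8: z = -0.3743 + 0.0123i, |z|^2 = 0.1403
Iter 9: z = -0.4150 + 0.0580i, |z|^2 = 0.1756
Iter 10: z = -0.3861 + 0.0191i, |z|^2 = 0.1495
Iter 11: z = -0.4063 + 0.0525i, |z|^2 = 0.1678
Iter 12: z = -0.3927 + 0.0246i, |z|^2 = 0.1548

Answer: 13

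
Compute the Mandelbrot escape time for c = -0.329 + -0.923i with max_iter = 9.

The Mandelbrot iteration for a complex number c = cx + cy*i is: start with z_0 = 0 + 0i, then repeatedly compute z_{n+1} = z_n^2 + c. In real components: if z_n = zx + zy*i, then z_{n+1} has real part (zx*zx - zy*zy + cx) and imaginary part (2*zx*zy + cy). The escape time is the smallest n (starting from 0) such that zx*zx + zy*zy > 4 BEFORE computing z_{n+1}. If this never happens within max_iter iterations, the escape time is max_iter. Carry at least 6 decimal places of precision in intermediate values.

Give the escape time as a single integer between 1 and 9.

Answer: 5

Derivation:
z_0 = 0 + 0i, c = -0.3290 + -0.9230i
Iter 1: z = -0.3290 + -0.9230i, |z|^2 = 0.9602
Iter 2: z = -1.0727 + -0.3157i, |z|^2 = 1.2503
Iter 3: z = 0.7220 + -0.2458i, |z|^2 = 0.5817
Iter 4: z = 0.1319 + -1.2779i, |z|^2 = 1.6505
Iter 5: z = -1.9447 + -1.2601i, |z|^2 = 5.3696
Escaped at iteration 5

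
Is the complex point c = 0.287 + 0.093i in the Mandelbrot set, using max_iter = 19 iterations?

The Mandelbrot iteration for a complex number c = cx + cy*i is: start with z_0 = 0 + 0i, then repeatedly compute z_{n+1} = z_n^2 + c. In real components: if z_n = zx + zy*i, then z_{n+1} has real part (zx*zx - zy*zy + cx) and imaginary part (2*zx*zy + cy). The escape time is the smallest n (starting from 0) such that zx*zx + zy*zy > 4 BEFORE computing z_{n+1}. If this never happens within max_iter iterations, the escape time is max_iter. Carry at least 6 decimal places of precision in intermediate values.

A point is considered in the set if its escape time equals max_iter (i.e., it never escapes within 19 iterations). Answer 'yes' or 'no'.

z_0 = 0 + 0i, c = 0.2870 + 0.0930i
Iter 1: z = 0.2870 + 0.0930i, |z|^2 = 0.0910
Iter 2: z = 0.3607 + 0.1464i, |z|^2 = 0.1515
Iter 3: z = 0.3957 + 0.1986i, |z|^2 = 0.1960
Iter 4: z = 0.4041 + 0.2502i, |z|^2 = 0.2259
Iter 5: z = 0.3877 + 0.2952i, |z|^2 = 0.2375
Iter 6: z = 0.3502 + 0.3219i, |z|^2 = 0.2263
Iter 7: z = 0.3060 + 0.3185i, |z|^2 = 0.1951
Iter 8: z = 0.2792 + 0.2879i, |z|^2 = 0.1608
Iter 9: z = 0.2821 + 0.2538i, |z|^2 = 0.1440
Iter 10: z = 0.3022 + 0.2362i, |z|^2 = 0.1471
Iter 11: z = 0.3225 + 0.2357i, |z|^2 = 0.1596
Iter 12: z = 0.3355 + 0.2451i, |z|^2 = 0.1726
Iter 13: z = 0.3395 + 0.2574i, |z|^2 = 0.1815
Iter 14: z = 0.3360 + 0.2678i, |z|^2 = 0.1846
Iter 15: z = 0.3282 + 0.2729i, |z|^2 = 0.1822
Iter 16: z = 0.3202 + 0.2721i, |z|^2 = 0.1766
Iter 17: z = 0.3155 + 0.2673i, |z|^2 = 0.1710
Iter 18: z = 0.3151 + 0.2616i, |z|^2 = 0.1677
Did not escape in 19 iterations → in set

Answer: yes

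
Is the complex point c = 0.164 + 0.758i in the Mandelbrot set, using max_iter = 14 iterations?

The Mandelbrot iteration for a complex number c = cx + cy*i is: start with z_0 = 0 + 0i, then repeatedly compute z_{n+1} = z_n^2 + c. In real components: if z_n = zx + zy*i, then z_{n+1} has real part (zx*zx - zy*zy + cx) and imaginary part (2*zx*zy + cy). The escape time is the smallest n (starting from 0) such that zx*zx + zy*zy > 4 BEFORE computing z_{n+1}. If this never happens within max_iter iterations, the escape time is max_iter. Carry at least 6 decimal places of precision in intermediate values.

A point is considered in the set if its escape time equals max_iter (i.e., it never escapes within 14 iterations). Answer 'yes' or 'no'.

z_0 = 0 + 0i, c = 0.1640 + 0.7580i
Iter 1: z = 0.1640 + 0.7580i, |z|^2 = 0.6015
Iter 2: z = -0.3837 + 1.0066i, |z|^2 = 1.1605
Iter 3: z = -0.7021 + -0.0144i, |z|^2 = 0.4931
Iter 4: z = 0.6567 + 0.7782i, |z|^2 = 1.0370
Iter 5: z = -0.0104 + 1.7802i, |z|^2 = 3.1692
Iter 6: z = -3.0050 + 0.7210i, |z|^2 = 9.5496
Escaped at iteration 6

Answer: no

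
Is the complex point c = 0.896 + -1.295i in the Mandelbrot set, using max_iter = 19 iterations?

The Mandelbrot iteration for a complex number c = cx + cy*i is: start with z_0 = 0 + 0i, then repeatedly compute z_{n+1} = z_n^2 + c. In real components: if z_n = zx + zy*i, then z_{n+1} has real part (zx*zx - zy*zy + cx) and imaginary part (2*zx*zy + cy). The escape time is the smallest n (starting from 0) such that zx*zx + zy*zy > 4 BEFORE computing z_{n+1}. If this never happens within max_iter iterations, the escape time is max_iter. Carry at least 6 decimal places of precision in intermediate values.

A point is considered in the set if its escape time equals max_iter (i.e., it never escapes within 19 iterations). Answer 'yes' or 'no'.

Answer: no

Derivation:
z_0 = 0 + 0i, c = 0.8960 + -1.2950i
Iter 1: z = 0.8960 + -1.2950i, |z|^2 = 2.4798
Iter 2: z = 0.0218 + -3.6156i, |z|^2 = 13.0733
Escaped at iteration 2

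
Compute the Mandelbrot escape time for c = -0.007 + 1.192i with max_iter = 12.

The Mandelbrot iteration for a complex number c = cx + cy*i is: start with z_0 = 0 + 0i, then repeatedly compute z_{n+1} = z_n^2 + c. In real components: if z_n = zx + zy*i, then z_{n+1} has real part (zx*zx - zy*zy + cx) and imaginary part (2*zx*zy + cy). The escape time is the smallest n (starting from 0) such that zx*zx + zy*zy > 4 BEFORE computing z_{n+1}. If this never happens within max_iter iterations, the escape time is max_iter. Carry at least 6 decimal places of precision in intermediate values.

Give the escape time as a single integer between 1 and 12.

z_0 = 0 + 0i, c = -0.0070 + 1.1920i
Iter 1: z = -0.0070 + 1.1920i, |z|^2 = 1.4209
Iter 2: z = -1.4278 + 1.1753i, |z|^2 = 3.4200
Iter 3: z = 0.6503 + -2.1643i, |z|^2 = 5.1069
Escaped at iteration 3

Answer: 3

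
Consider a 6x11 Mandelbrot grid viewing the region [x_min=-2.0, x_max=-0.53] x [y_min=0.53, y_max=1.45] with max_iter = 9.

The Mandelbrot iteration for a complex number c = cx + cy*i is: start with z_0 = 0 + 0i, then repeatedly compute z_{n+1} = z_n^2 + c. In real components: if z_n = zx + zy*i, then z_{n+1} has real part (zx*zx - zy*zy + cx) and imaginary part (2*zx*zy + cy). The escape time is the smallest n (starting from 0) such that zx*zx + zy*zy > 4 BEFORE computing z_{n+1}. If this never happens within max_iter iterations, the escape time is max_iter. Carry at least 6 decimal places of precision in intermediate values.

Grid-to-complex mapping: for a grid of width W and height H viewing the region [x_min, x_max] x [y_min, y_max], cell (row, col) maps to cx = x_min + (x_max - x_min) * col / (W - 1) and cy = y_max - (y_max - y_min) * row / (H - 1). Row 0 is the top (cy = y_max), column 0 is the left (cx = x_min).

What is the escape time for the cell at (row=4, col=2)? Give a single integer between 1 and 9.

z_0 = 0 + 0i, c = -1.4120 + 1.0820i
Iter 1: z = -1.4120 + 1.0820i, |z|^2 = 3.1645
Iter 2: z = -0.5890 + -1.9736i, |z|^2 = 4.2419
Escaped at iteration 2

Answer: 2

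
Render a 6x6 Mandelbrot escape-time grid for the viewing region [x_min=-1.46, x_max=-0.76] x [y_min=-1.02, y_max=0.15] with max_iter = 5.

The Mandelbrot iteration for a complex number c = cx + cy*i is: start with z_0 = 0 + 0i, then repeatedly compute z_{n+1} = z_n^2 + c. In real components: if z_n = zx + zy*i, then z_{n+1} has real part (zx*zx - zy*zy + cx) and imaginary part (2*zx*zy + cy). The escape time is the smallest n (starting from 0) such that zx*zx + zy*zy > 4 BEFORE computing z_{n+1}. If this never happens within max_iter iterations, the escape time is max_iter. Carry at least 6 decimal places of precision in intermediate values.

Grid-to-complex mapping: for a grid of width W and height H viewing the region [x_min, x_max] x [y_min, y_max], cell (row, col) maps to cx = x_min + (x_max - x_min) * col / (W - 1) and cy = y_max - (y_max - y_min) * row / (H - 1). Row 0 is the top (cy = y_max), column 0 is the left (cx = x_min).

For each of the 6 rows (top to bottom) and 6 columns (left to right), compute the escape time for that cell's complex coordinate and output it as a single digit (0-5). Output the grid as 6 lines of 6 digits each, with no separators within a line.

(row=0, col=0): c = -1.4600 + 0.1500i → escape time 5
(row=0, col=1): c = -1.3200 + 0.1500i → escape time 5
(row=0, col=2): c = -1.1800 + 0.1500i → escape time 5
(row=0, col=3): c = -1.0400 + 0.1500i → escape time 5
(row=0, col=4): c = -0.9000 + 0.1500i → escape time 5
(row=0, col=5): c = -0.7600 + 0.1500i → escape time 5
(row=1, col=0): c = -1.4600 + -0.0840i → escape time 5
(row=1, col=1): c = -1.3200 + -0.0840i → escape time 5
(row=1, col=2): c = -1.1800 + -0.0840i → escape time 5
(row=1, col=3): c = -1.0400 + -0.0840i → escape time 5
(row=1, col=4): c = -0.9000 + -0.0840i → escape time 5
(row=1, col=5): c = -0.7600 + -0.0840i → escape time 5
(row=2, col=0): c = -1.4600 + -0.3180i → escape time 5
(row=2, col=1): c = -1.3200 + -0.3180i → escape time 5
(row=2, col=2): c = -1.1800 + -0.3180i → escape time 5
(row=2, col=3): c = -1.0400 + -0.3180i → escape time 5
(row=2, col=4): c = -0.9000 + -0.3180i → escape time 5
(row=2, col=5): c = -0.7600 + -0.3180i → escape time 5
(row=3, col=0): c = -1.4600 + -0.5520i → escape time 3
(row=3, col=1): c = -1.3200 + -0.5520i → escape time 3
(row=3, col=2): c = -1.1800 + -0.5520i → escape time 4
(row=3, col=3): c = -1.0400 + -0.5520i → escape time 5
(row=3, col=4): c = -0.9000 + -0.5520i → escape time 5
(row=3, col=5): c = -0.7600 + -0.5520i → escape time 5
(row=4, col=0): c = -1.4600 + -0.7860i → escape time 3
(row=4, col=1): c = -1.3200 + -0.7860i → escape time 3
(row=4, col=2): c = -1.1800 + -0.7860i → escape time 3
(row=4, col=3): c = -1.0400 + -0.7860i → escape time 3
(row=4, col=4): c = -0.9000 + -0.7860i → escape time 4
(row=4, col=5): c = -0.7600 + -0.7860i → escape time 4
(row=5, col=0): c = -1.4600 + -1.0200i → escape time 3
(row=5, col=1): c = -1.3200 + -1.0200i → escape time 3
(row=5, col=2): c = -1.1800 + -1.0200i → escape time 3
(row=5, col=3): c = -1.0400 + -1.0200i → escape time 3
(row=5, col=4): c = -0.9000 + -1.0200i → escape time 3
(row=5, col=5): c = -0.7600 + -1.0200i → escape time 3

Answer: 555555
555555
555555
334555
333344
333333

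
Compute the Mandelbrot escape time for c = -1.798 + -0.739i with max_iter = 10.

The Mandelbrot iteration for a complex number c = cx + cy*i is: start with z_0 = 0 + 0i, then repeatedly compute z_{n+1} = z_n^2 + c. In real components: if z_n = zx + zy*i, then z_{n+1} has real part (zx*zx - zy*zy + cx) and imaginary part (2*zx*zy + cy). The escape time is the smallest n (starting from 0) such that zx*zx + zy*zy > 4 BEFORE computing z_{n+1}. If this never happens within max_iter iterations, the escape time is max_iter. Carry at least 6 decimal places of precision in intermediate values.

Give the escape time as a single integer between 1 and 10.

Answer: 2

Derivation:
z_0 = 0 + 0i, c = -1.7980 + -0.7390i
Iter 1: z = -1.7980 + -0.7390i, |z|^2 = 3.7789
Iter 2: z = 0.8887 + 1.9184i, |z|^2 = 4.4702
Escaped at iteration 2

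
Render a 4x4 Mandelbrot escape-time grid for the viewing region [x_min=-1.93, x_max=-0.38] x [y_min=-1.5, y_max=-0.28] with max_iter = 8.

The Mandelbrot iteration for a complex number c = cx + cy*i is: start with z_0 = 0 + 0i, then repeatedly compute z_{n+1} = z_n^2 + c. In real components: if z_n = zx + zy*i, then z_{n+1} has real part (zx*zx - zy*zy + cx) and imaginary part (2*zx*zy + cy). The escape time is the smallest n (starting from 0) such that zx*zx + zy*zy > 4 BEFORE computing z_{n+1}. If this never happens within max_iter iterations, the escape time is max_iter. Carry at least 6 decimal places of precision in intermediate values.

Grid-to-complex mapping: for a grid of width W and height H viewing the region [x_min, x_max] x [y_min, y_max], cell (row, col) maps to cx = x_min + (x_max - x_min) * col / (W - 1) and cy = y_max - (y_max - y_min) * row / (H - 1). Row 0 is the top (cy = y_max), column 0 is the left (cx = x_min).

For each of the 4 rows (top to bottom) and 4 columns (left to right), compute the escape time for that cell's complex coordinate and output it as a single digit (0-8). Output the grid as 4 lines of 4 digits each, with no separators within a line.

Answer: 3588
1348
1234
1122

Derivation:
(row=0, col=0): c = -1.9300 + -0.2800i → escape time 3
(row=0, col=1): c = -1.4133 + -0.2800i → escape time 5
(row=0, col=2): c = -0.8967 + -0.2800i → escape time 8
(row=0, col=3): c = -0.3800 + -0.2800i → escape time 8
(row=1, col=0): c = -1.9300 + -0.6867i → escape time 1
(row=1, col=1): c = -1.4133 + -0.6867i → escape time 3
(row=1, col=2): c = -0.8967 + -0.6867i → escape time 4
(row=1, col=3): c = -0.3800 + -0.6867i → escape time 8
(row=2, col=0): c = -1.9300 + -1.0933i → escape time 1
(row=2, col=1): c = -1.4133 + -1.0933i → escape time 2
(row=2, col=2): c = -0.8967 + -1.0933i → escape time 3
(row=2, col=3): c = -0.3800 + -1.0933i → escape time 4
(row=3, col=0): c = -1.9300 + -1.5000i → escape time 1
(row=3, col=1): c = -1.4133 + -1.5000i → escape time 1
(row=3, col=2): c = -0.8967 + -1.5000i → escape time 2
(row=3, col=3): c = -0.3800 + -1.5000i → escape time 2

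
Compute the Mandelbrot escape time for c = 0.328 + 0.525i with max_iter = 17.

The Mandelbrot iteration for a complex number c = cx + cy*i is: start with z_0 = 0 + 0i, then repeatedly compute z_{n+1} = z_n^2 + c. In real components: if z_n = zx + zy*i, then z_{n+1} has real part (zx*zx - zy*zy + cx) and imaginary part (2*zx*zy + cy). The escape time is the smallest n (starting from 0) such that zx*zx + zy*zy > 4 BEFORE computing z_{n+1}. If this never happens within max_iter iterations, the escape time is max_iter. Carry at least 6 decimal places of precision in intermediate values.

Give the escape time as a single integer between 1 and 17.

z_0 = 0 + 0i, c = 0.3280 + 0.5250i
Iter 1: z = 0.3280 + 0.5250i, |z|^2 = 0.3832
Iter 2: z = 0.1600 + 0.8694i, |z|^2 = 0.7814
Iter 3: z = -0.4023 + 0.8031i, |z|^2 = 0.8068
Iter 4: z = -0.1552 + -0.1212i, |z|^2 = 0.0388
Iter 5: z = 0.3374 + 0.5626i, |z|^2 = 0.4304
Iter 6: z = 0.1253 + 0.9047i, |z|^2 = 0.8341
Iter 7: z = -0.4747 + 0.7517i, |z|^2 = 0.7905
Iter 8: z = -0.0118 + -0.1887i, |z|^2 = 0.0358
Iter 9: z = 0.2925 + 0.5294i, |z|^2 = 0.3659
Iter 10: z = 0.1333 + 0.8348i, |z|^2 = 0.7146
Iter 11: z = -0.3511 + 0.7475i, |z|^2 = 0.6820
Iter 12: z = -0.1075 + 0.0002i, |z|^2 = 0.0116
Iter 13: z = 0.3396 + 0.5250i, |z|^2 = 0.3909
Iter 14: z = 0.1677 + 0.8815i, |z|^2 = 0.8052
Iter 15: z = -0.4209 + 0.8207i, |z|^2 = 0.8507
Iter 16: z = -0.1683 + -0.1659i, |z|^2 = 0.0559

Answer: 17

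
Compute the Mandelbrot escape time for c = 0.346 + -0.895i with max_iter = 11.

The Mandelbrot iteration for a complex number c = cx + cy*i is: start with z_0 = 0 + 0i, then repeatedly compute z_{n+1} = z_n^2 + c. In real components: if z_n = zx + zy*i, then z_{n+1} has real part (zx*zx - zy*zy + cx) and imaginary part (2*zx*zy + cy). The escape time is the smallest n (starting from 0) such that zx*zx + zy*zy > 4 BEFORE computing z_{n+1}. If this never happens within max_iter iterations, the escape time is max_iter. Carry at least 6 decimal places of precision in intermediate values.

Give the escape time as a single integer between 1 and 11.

Answer: 4

Derivation:
z_0 = 0 + 0i, c = 0.3460 + -0.8950i
Iter 1: z = 0.3460 + -0.8950i, |z|^2 = 0.9207
Iter 2: z = -0.3353 + -1.5143i, |z|^2 = 2.4057
Iter 3: z = -1.8348 + 0.1205i, |z|^2 = 3.3810
Iter 4: z = 3.6979 + -1.3373i, |z|^2 = 15.4632
Escaped at iteration 4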